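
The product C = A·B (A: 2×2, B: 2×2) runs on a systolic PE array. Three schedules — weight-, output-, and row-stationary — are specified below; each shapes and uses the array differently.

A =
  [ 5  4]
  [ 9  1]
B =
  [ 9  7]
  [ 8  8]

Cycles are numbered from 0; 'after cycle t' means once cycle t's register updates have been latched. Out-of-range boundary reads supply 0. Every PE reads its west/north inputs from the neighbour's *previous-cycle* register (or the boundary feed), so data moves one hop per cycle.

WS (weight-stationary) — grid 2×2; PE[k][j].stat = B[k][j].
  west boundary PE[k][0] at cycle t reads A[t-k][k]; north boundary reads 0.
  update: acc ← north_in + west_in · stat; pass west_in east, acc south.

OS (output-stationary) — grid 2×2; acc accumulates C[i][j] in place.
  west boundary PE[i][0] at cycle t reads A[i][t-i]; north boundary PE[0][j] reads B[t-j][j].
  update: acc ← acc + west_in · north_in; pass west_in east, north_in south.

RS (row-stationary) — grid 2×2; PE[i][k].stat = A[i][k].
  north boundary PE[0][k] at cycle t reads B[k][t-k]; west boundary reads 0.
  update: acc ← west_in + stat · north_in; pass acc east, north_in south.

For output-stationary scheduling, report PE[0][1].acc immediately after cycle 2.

OS on a 2×2 grid — tracing PE[0][1] and its feeders:
  step 0 · PE0,0: acc=45; fwd→5 fwd↓9
  step 0 · PE0,1: acc=0; fwd→0 fwd↓0
  step 1 · PE0,0: acc=77; fwd→4 fwd↓8
  step 1 · PE0,1: acc=35; fwd→5 fwd↓7
  step 2 · PE0,0: acc=77; fwd→0 fwd↓0
  step 2 · PE0,1: acc=67; fwd→4 fwd↓8

PE[0][1].acc = 67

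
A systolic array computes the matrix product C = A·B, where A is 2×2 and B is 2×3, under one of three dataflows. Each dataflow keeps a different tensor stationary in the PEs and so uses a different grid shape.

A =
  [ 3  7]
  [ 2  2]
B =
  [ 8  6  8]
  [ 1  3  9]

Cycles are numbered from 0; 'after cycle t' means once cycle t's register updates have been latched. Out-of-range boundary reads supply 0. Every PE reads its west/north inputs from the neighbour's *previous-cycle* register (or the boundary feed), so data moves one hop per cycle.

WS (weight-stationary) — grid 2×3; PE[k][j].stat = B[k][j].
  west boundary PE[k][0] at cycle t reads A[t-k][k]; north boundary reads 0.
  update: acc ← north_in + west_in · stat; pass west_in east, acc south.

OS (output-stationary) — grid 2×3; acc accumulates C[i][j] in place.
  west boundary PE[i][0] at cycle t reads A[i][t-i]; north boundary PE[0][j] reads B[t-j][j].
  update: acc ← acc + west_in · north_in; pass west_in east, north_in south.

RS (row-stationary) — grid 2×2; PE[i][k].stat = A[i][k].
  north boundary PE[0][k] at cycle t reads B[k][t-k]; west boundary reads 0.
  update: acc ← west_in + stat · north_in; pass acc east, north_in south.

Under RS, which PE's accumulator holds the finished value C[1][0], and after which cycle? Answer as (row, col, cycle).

RS: C[1][0] accumulates in PE[1][1]:
  [0] (1,1) acc=0 (h:0 v:0)
  [1] (1,1) acc=0 (h:0 v:0)
  [2] (1,1) acc=18 (h:18 v:1)

(row, col, cycle) = (1, 1, 2)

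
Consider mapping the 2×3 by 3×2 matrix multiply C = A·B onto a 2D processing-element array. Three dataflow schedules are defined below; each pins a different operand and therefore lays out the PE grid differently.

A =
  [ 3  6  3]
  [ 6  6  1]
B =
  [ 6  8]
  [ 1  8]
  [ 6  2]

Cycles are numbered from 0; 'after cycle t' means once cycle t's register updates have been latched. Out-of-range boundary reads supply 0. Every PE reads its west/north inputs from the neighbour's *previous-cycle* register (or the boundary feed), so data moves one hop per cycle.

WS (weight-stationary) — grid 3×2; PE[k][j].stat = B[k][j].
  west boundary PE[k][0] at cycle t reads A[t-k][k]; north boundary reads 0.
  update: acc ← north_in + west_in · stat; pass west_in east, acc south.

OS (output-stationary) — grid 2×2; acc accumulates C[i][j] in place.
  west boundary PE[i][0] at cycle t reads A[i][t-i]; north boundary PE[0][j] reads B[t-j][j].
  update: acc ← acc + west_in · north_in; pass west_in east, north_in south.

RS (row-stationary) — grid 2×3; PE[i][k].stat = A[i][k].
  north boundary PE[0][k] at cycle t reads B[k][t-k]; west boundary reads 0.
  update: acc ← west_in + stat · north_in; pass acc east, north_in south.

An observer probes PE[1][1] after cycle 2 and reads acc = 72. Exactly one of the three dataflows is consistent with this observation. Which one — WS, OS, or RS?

dataflow = WS

Under WS (3×2), PE[1][1]:
  cycle 0: PE[1][1] → acc 0, east 0, south 0
  cycle 1: PE[1][1] → acc 0, east 0, south 0
  cycle 2: PE[1][1] → acc 72, east 6, south 72
Under OS (2×2), PE[1][1]:
  cycle 0: PE[1][1] → acc 0, east 0, south 0
  cycle 1: PE[1][1] → acc 0, east 0, south 0
  cycle 2: PE[1][1] → acc 48, east 6, south 8
Under RS (2×3), PE[1][1]:
  cycle 0: PE[1][1] → acc 0, east 0, south 0
  cycle 1: PE[1][1] → acc 0, east 0, south 0
  cycle 2: PE[1][1] → acc 42, east 42, south 1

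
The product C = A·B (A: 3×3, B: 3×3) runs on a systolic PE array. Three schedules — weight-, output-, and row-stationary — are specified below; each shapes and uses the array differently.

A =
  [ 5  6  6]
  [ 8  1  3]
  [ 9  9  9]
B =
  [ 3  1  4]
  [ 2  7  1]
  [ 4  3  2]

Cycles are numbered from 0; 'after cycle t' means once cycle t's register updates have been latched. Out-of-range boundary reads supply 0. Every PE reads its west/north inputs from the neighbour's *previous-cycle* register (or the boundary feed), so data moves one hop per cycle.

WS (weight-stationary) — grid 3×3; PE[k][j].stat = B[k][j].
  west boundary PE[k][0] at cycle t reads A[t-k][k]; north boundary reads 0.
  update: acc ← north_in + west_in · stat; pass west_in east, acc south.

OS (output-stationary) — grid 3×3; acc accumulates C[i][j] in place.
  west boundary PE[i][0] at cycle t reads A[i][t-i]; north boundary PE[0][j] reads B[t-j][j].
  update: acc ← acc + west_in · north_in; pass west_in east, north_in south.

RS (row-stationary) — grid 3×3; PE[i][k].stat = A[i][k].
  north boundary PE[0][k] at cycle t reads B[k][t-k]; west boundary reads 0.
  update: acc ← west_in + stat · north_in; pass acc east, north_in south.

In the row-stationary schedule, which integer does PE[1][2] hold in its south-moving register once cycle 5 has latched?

register = 2

Tracing RS — 3×3 array, target PE[1][2]:
  [0] (0,2) acc=0 (h:0 v:0)
  [0] (1,1) acc=0 (h:0 v:0)
  [0] (1,2) acc=0 (h:0 v:0)
  [1] (0,2) acc=0 (h:0 v:0)
  [1] (1,1) acc=0 (h:0 v:0)
  [1] (1,2) acc=0 (h:0 v:0)
  [2] (0,2) acc=51 (h:51 v:4)
  [2] (1,1) acc=26 (h:26 v:2)
  [2] (1,2) acc=0 (h:0 v:0)
  [3] (0,2) acc=65 (h:65 v:3)
  [3] (1,1) acc=15 (h:15 v:7)
  [3] (1,2) acc=38 (h:38 v:4)
  [4] (0,2) acc=38 (h:38 v:2)
  [4] (1,1) acc=33 (h:33 v:1)
  [4] (1,2) acc=24 (h:24 v:3)
  [5] (0,2) acc=0 (h:0 v:0)
  [5] (1,1) acc=0 (h:0 v:0)
  [5] (1,2) acc=39 (h:39 v:2)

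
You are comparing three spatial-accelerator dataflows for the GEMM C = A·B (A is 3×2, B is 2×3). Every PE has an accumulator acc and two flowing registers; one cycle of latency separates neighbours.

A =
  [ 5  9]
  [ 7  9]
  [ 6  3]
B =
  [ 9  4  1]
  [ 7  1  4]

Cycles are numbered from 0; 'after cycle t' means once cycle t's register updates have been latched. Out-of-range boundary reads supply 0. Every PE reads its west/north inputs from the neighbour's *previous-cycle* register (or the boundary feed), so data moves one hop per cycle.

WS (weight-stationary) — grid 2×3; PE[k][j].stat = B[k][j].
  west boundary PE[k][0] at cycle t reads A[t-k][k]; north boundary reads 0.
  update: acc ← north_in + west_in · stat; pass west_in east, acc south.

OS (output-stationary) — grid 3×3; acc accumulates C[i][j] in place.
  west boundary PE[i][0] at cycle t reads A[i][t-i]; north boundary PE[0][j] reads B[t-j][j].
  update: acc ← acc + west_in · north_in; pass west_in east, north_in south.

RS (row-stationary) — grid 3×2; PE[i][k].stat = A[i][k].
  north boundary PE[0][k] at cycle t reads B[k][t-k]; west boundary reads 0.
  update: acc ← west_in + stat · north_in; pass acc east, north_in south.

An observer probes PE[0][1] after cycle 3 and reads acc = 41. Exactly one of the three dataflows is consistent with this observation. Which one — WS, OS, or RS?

WS (2×3 grid), PE[0][1]:
  @0  [0,1]  acc 0  |  →0  ↓0
  @1  [0,1]  acc 20  |  →5  ↓20
  @2  [0,1]  acc 28  |  →7  ↓28
  @3  [0,1]  acc 24  |  →6  ↓24
OS (3×3 grid), PE[0][1]:
  @0  [0,1]  acc 0  |  →0  ↓0
  @1  [0,1]  acc 20  |  →5  ↓4
  @2  [0,1]  acc 29  |  →9  ↓1
  @3  [0,1]  acc 29  |  →0  ↓0
RS (3×2 grid), PE[0][1]:
  @0  [0,1]  acc 0  |  →0  ↓0
  @1  [0,1]  acc 108  |  →108  ↓7
  @2  [0,1]  acc 29  |  →29  ↓1
  @3  [0,1]  acc 41  |  →41  ↓4

dataflow = RS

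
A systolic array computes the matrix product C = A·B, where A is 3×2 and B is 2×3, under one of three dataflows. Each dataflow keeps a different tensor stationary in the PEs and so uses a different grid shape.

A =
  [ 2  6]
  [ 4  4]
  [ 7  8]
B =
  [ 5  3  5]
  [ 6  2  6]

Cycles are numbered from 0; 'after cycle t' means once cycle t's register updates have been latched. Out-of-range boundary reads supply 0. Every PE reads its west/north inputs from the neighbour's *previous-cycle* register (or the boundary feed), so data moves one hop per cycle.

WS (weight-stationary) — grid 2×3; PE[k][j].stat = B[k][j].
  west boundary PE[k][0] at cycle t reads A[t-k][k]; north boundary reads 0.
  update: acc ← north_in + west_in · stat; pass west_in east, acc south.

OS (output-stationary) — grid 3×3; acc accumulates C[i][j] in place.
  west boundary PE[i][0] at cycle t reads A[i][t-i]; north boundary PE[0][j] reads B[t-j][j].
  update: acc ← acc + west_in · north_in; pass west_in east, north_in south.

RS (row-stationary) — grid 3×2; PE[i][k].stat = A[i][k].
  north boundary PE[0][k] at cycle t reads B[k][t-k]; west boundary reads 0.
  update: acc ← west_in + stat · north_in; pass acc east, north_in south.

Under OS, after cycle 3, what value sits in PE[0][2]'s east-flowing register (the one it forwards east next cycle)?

OS on a 3×3 grid — tracing PE[0][2] and its feeders:
  t=0 PE[0][1]: acc=0 h=0 v=0
  t=0 PE[0][2]: acc=0 h=0 v=0
  t=1 PE[0][1]: acc=6 h=2 v=3
  t=1 PE[0][2]: acc=0 h=0 v=0
  t=2 PE[0][1]: acc=18 h=6 v=2
  t=2 PE[0][2]: acc=10 h=2 v=5
  t=3 PE[0][1]: acc=18 h=0 v=0
  t=3 PE[0][2]: acc=46 h=6 v=6

register = 6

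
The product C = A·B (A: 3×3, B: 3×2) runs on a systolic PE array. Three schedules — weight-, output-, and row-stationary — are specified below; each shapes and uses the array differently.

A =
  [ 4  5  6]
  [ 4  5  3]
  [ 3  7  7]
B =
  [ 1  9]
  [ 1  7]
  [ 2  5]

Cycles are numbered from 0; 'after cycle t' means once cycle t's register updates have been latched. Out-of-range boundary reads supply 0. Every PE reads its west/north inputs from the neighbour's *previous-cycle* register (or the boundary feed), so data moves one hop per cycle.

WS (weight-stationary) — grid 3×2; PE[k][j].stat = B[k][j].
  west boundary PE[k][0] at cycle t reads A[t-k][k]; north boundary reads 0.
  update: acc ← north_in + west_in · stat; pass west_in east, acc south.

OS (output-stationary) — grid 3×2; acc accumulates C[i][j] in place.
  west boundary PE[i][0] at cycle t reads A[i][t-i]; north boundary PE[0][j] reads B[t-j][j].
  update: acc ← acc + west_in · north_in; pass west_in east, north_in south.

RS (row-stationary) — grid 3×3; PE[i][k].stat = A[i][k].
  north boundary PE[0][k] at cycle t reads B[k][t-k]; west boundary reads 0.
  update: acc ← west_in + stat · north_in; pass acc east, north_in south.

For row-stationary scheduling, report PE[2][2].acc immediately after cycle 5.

PE[2][2].acc = 111

RS 3×3: PE[2][2] cycle-by-cycle (with neighbour feeds):
  @0  [1,2]  acc 0  |  →0  ↓0
  @0  [2,1]  acc 0  |  →0  ↓0
  @0  [2,2]  acc 0  |  →0  ↓0
  @1  [1,2]  acc 0  |  →0  ↓0
  @1  [2,1]  acc 0  |  →0  ↓0
  @1  [2,2]  acc 0  |  →0  ↓0
  @2  [1,2]  acc 0  |  →0  ↓0
  @2  [2,1]  acc 0  |  →0  ↓0
  @2  [2,2]  acc 0  |  →0  ↓0
  @3  [1,2]  acc 15  |  →15  ↓2
  @3  [2,1]  acc 10  |  →10  ↓1
  @3  [2,2]  acc 0  |  →0  ↓0
  @4  [1,2]  acc 86  |  →86  ↓5
  @4  [2,1]  acc 76  |  →76  ↓7
  @4  [2,2]  acc 24  |  →24  ↓2
  @5  [1,2]  acc 0  |  →0  ↓0
  @5  [2,1]  acc 0  |  →0  ↓0
  @5  [2,2]  acc 111  |  →111  ↓5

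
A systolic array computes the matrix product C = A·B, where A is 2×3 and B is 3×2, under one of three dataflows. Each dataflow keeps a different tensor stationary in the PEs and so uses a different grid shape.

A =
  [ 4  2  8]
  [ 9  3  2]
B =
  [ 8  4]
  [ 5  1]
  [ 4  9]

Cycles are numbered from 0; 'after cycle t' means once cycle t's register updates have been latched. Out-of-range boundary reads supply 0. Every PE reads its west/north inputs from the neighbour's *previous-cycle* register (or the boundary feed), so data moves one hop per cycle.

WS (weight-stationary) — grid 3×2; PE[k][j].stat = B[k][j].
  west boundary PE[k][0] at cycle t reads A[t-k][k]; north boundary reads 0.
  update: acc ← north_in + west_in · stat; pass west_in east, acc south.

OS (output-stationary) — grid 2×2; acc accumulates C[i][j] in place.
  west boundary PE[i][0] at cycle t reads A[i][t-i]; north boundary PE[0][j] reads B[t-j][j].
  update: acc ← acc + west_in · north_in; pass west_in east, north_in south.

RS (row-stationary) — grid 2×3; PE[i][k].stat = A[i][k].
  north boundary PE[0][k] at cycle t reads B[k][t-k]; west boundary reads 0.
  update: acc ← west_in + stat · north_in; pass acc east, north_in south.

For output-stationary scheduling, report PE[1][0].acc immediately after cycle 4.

PE[1][0].acc = 95

Tracing OS — 2×2 array, target PE[1][0]:
  step 0 · PE0,0: acc=32; fwd→4 fwd↓8
  step 0 · PE1,0: acc=0; fwd→0 fwd↓0
  step 1 · PE0,0: acc=42; fwd→2 fwd↓5
  step 1 · PE1,0: acc=72; fwd→9 fwd↓8
  step 2 · PE0,0: acc=74; fwd→8 fwd↓4
  step 2 · PE1,0: acc=87; fwd→3 fwd↓5
  step 3 · PE0,0: acc=74; fwd→0 fwd↓0
  step 3 · PE1,0: acc=95; fwd→2 fwd↓4
  step 4 · PE0,0: acc=74; fwd→0 fwd↓0
  step 4 · PE1,0: acc=95; fwd→0 fwd↓0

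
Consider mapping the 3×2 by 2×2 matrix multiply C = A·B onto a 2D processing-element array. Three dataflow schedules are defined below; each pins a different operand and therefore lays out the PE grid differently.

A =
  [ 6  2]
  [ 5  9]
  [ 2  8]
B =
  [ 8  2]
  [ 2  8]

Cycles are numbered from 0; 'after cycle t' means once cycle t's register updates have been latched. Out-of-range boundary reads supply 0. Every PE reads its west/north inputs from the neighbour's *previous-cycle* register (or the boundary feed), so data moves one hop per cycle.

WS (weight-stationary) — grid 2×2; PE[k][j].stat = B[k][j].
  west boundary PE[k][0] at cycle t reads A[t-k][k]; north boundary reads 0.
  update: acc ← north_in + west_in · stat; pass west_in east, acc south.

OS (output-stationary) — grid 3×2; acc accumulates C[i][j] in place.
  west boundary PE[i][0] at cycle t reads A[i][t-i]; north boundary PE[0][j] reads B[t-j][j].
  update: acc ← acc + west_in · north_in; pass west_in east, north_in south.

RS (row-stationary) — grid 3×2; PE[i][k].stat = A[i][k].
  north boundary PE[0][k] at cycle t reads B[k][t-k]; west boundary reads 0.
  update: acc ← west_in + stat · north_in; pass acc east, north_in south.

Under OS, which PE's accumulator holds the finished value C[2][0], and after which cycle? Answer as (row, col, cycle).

Under OS, C[2][0] lands at PE[2][0]:
  @0  [2,0]  acc 0  |  →0  ↓0
  @1  [2,0]  acc 0  |  →0  ↓0
  @2  [2,0]  acc 16  |  →2  ↓8
  @3  [2,0]  acc 32  |  →8  ↓2

(row, col, cycle) = (2, 0, 3)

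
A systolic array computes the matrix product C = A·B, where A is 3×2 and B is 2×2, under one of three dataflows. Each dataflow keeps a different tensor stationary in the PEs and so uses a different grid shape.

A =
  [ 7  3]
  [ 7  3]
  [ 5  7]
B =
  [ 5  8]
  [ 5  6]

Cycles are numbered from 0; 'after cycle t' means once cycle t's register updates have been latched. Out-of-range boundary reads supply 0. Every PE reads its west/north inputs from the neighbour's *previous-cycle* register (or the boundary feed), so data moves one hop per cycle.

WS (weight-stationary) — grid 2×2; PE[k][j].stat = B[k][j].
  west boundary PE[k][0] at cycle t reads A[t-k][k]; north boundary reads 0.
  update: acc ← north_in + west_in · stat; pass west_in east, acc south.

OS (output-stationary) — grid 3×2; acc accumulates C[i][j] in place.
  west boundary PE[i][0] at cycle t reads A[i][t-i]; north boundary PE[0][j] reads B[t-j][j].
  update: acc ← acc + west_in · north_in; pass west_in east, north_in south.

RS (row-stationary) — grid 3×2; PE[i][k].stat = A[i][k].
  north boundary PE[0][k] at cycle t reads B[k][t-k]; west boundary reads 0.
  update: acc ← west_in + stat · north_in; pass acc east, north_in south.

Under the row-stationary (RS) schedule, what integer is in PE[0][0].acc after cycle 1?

RS (3×2). Following PE[0][0] plus its west/north inputs:
  0: (0,0).acc=35  regs=<35,5>
  1: (0,0).acc=56  regs=<56,8>

PE[0][0].acc = 56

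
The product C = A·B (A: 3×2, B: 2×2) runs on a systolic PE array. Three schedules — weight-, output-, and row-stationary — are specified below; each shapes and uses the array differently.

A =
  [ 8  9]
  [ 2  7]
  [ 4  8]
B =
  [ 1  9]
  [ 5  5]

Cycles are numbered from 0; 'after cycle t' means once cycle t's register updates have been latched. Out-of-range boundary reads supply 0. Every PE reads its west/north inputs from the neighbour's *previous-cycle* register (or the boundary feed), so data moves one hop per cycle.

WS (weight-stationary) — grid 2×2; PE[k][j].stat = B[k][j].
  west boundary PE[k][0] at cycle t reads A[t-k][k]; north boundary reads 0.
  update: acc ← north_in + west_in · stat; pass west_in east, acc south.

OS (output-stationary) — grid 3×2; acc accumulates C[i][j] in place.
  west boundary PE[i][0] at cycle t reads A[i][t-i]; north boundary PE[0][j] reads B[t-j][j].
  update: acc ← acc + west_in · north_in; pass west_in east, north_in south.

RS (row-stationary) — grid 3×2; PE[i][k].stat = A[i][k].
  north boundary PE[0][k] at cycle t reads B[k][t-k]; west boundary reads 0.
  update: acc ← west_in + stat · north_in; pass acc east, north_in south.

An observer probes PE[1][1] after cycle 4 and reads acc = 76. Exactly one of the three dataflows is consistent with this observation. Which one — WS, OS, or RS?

— WS: 2×2; PE[1][1] trace:
  [0] (1,1) acc=0 (h:0 v:0)
  [1] (1,1) acc=0 (h:0 v:0)
  [2] (1,1) acc=117 (h:9 v:117)
  [3] (1,1) acc=53 (h:7 v:53)
  [4] (1,1) acc=76 (h:8 v:76)
— OS: 3×2; PE[1][1] trace:
  [0] (1,1) acc=0 (h:0 v:0)
  [1] (1,1) acc=0 (h:0 v:0)
  [2] (1,1) acc=18 (h:2 v:9)
  [3] (1,1) acc=53 (h:7 v:5)
  [4] (1,1) acc=53 (h:0 v:0)
— RS: 3×2; PE[1][1] trace:
  [0] (1,1) acc=0 (h:0 v:0)
  [1] (1,1) acc=0 (h:0 v:0)
  [2] (1,1) acc=37 (h:37 v:5)
  [3] (1,1) acc=53 (h:53 v:5)
  [4] (1,1) acc=0 (h:0 v:0)

dataflow = WS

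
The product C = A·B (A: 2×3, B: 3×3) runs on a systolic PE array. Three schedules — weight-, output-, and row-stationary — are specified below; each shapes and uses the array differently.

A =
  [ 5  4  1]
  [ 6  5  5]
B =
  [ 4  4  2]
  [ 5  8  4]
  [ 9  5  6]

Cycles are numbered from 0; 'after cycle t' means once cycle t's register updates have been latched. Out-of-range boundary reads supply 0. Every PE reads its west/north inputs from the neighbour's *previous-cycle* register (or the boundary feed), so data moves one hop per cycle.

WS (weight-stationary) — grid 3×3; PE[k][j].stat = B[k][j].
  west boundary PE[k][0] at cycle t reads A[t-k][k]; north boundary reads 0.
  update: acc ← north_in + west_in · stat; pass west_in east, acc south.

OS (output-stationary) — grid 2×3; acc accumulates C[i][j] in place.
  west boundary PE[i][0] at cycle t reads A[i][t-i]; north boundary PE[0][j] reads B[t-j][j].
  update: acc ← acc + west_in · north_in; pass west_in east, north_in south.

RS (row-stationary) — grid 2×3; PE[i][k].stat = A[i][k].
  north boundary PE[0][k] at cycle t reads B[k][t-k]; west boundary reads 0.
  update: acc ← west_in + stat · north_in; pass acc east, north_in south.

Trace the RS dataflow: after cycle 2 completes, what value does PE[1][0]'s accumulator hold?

Tracing RS — 2×3 array, target PE[1][0]:
  0: (0,0).acc=20  regs=<20,4>
  0: (1,0).acc=0  regs=<0,0>
  1: (0,0).acc=20  regs=<20,4>
  1: (1,0).acc=24  regs=<24,4>
  2: (0,0).acc=10  regs=<10,2>
  2: (1,0).acc=24  regs=<24,4>

PE[1][0].acc = 24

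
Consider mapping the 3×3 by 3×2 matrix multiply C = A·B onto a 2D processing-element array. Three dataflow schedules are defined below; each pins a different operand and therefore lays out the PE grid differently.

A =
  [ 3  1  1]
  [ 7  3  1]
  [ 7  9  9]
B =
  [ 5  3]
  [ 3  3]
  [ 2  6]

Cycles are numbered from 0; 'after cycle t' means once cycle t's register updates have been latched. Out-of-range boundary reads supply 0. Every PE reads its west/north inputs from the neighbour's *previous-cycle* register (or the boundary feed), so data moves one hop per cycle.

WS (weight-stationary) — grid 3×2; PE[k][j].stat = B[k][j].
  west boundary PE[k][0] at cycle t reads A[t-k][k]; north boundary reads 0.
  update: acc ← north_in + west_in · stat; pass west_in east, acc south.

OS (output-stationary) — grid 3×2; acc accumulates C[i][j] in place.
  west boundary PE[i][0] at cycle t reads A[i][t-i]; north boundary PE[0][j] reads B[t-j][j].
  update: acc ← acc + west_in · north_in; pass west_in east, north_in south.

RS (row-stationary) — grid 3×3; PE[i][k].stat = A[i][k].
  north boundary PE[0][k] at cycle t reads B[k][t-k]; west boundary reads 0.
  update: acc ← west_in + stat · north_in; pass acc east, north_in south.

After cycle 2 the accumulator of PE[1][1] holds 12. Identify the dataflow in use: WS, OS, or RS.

dataflow = WS

WS (3×2 grid), PE[1][1]:
  [0] (1,1) acc=0 (h:0 v:0)
  [1] (1,1) acc=0 (h:0 v:0)
  [2] (1,1) acc=12 (h:1 v:12)
OS (3×2 grid), PE[1][1]:
  [0] (1,1) acc=0 (h:0 v:0)
  [1] (1,1) acc=0 (h:0 v:0)
  [2] (1,1) acc=21 (h:7 v:3)
RS (3×3 grid), PE[1][1]:
  [0] (1,1) acc=0 (h:0 v:0)
  [1] (1,1) acc=0 (h:0 v:0)
  [2] (1,1) acc=44 (h:44 v:3)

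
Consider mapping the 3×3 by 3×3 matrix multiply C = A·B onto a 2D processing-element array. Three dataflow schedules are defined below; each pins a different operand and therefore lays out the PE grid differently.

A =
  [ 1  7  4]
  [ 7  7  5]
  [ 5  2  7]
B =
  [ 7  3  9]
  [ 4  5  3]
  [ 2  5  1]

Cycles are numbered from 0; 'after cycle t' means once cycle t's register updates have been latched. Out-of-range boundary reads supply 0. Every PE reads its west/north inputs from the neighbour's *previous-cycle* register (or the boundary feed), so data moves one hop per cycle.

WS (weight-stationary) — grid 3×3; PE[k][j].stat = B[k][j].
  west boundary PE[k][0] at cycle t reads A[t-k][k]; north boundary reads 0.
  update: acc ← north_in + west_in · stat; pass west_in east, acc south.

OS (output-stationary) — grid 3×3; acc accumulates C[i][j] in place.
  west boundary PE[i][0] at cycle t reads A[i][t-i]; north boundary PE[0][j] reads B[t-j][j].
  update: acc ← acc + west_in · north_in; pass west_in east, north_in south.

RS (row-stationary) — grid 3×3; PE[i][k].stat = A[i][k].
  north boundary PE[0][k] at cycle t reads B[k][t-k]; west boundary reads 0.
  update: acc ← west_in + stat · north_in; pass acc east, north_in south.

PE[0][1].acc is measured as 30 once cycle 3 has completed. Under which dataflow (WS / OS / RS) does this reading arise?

dataflow = RS

WS (3×3 grid), PE[0][1]:
  after 0 — PE[0][1] acc=0, pass-E 0, pass-S 0
  after 1 — PE[0][1] acc=3, pass-E 1, pass-S 3
  after 2 — PE[0][1] acc=21, pass-E 7, pass-S 21
  after 3 — PE[0][1] acc=15, pass-E 5, pass-S 15
OS (3×3 grid), PE[0][1]:
  after 0 — PE[0][1] acc=0, pass-E 0, pass-S 0
  after 1 — PE[0][1] acc=3, pass-E 1, pass-S 3
  after 2 — PE[0][1] acc=38, pass-E 7, pass-S 5
  after 3 — PE[0][1] acc=58, pass-E 4, pass-S 5
RS (3×3 grid), PE[0][1]:
  after 0 — PE[0][1] acc=0, pass-E 0, pass-S 0
  after 1 — PE[0][1] acc=35, pass-E 35, pass-S 4
  after 2 — PE[0][1] acc=38, pass-E 38, pass-S 5
  after 3 — PE[0][1] acc=30, pass-E 30, pass-S 3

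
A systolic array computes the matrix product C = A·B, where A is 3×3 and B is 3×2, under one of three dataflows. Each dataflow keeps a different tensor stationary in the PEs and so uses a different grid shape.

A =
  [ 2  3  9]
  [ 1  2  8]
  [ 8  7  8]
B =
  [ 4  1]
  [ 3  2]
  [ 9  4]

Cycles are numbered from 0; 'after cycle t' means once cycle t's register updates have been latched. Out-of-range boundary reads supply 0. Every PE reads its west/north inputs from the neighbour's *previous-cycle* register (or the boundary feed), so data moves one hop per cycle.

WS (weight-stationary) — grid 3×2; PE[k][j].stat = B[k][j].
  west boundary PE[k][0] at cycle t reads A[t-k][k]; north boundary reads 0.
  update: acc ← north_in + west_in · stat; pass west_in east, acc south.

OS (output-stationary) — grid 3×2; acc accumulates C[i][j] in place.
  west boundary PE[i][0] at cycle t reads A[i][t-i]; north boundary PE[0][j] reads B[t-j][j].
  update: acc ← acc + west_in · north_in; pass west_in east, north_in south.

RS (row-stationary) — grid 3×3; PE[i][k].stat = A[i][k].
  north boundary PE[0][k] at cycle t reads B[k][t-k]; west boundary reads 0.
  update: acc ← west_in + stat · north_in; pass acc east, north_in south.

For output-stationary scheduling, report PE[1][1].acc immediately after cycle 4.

PE[1][1].acc = 37

Tracing OS — 3×2 array, target PE[1][1]:
  c0 r0c1: 0 / 0 / 0
  c0 r1c0: 0 / 0 / 0
  c0 r1c1: 0 / 0 / 0
  c1 r0c1: 2 / 2 / 1
  c1 r1c0: 4 / 1 / 4
  c1 r1c1: 0 / 0 / 0
  c2 r0c1: 8 / 3 / 2
  c2 r1c0: 10 / 2 / 3
  c2 r1c1: 1 / 1 / 1
  c3 r0c1: 44 / 9 / 4
  c3 r1c0: 82 / 8 / 9
  c3 r1c1: 5 / 2 / 2
  c4 r0c1: 44 / 0 / 0
  c4 r1c0: 82 / 0 / 0
  c4 r1c1: 37 / 8 / 4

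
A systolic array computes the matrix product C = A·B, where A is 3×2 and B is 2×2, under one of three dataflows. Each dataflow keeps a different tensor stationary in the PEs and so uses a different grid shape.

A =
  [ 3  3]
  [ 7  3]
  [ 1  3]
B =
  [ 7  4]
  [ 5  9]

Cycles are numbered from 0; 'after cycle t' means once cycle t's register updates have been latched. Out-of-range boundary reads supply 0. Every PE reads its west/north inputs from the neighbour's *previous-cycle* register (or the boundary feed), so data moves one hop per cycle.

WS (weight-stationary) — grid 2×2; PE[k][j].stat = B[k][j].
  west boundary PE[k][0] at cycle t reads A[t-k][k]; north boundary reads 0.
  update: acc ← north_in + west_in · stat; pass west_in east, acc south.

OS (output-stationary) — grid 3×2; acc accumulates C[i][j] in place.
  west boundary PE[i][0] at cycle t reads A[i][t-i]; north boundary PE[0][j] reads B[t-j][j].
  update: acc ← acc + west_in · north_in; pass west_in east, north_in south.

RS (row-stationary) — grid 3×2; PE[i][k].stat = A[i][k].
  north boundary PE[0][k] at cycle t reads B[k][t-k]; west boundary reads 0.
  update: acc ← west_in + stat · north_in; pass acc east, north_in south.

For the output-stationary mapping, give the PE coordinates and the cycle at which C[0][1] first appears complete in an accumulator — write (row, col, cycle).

(row, col, cycle) = (0, 1, 2)

OS: C[0][1] accumulates in PE[0][1]:
  t=0 PE[0][1]: acc=0 h=0 v=0
  t=1 PE[0][1]: acc=12 h=3 v=4
  t=2 PE[0][1]: acc=39 h=3 v=9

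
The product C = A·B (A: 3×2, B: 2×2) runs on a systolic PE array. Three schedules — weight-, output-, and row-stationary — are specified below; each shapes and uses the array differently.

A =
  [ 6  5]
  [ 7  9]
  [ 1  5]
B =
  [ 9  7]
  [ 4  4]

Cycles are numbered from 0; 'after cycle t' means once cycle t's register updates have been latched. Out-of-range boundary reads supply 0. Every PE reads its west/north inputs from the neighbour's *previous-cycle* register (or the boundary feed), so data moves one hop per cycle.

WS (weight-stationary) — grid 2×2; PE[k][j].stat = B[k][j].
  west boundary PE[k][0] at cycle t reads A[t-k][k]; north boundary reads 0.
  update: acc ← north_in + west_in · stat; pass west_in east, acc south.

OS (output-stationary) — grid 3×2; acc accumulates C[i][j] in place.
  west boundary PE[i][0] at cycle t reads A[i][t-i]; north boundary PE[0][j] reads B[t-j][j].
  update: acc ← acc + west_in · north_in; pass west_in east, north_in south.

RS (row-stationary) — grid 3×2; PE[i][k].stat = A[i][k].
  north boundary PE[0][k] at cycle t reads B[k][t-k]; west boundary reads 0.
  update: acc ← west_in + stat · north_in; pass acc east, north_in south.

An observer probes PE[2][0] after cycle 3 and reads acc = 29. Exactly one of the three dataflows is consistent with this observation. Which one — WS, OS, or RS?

dataflow = OS

WS (2×2): PE[2][0] does not exist.
— OS: 3×2; PE[2][0] trace:
  c0 r2c0: 0 / 0 / 0
  c1 r2c0: 0 / 0 / 0
  c2 r2c0: 9 / 1 / 9
  c3 r2c0: 29 / 5 / 4
— RS: 3×2; PE[2][0] trace:
  c0 r2c0: 0 / 0 / 0
  c1 r2c0: 0 / 0 / 0
  c2 r2c0: 9 / 9 / 9
  c3 r2c0: 7 / 7 / 7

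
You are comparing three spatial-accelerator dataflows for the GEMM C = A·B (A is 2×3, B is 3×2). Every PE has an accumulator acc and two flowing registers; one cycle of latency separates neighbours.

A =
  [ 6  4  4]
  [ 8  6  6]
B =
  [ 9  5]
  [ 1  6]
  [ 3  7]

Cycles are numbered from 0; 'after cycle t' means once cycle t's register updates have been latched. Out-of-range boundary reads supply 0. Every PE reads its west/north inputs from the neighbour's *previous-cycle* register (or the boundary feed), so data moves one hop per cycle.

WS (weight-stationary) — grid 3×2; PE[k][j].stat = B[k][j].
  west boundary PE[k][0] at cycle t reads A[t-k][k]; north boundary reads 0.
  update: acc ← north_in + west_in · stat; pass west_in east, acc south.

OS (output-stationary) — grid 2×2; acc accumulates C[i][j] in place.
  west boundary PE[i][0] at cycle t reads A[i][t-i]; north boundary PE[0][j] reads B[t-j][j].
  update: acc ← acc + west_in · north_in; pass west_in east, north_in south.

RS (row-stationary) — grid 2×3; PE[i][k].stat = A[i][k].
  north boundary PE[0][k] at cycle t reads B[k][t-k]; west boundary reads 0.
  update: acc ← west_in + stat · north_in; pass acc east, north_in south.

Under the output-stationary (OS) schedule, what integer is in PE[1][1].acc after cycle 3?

PE[1][1].acc = 76

OS 2×2: PE[1][1] cycle-by-cycle (with neighbour feeds):
  t=0 PE[0][1]: acc=0 h=0 v=0
  t=0 PE[1][0]: acc=0 h=0 v=0
  t=0 PE[1][1]: acc=0 h=0 v=0
  t=1 PE[0][1]: acc=30 h=6 v=5
  t=1 PE[1][0]: acc=72 h=8 v=9
  t=1 PE[1][1]: acc=0 h=0 v=0
  t=2 PE[0][1]: acc=54 h=4 v=6
  t=2 PE[1][0]: acc=78 h=6 v=1
  t=2 PE[1][1]: acc=40 h=8 v=5
  t=3 PE[0][1]: acc=82 h=4 v=7
  t=3 PE[1][0]: acc=96 h=6 v=3
  t=3 PE[1][1]: acc=76 h=6 v=6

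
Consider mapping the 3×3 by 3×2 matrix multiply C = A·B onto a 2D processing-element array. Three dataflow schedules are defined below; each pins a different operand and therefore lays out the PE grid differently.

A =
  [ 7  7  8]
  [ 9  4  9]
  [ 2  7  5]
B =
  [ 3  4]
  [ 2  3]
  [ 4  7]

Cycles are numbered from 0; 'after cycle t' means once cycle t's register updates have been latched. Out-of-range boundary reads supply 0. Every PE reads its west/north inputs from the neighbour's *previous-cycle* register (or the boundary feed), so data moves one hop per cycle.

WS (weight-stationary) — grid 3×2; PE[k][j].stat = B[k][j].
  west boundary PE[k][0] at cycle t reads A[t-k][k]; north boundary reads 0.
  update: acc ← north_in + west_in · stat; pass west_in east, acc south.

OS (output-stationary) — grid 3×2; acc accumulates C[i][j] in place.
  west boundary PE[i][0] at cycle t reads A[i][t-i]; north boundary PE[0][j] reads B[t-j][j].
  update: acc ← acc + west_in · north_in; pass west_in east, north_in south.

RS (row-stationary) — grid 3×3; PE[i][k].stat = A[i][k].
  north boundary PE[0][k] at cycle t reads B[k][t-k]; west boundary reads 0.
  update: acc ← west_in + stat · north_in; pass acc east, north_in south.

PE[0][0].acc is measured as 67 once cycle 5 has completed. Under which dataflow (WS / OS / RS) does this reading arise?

dataflow = OS

WS (3×2 grid), PE[0][0]:
  c0 r0c0: 21 / 7 / 21
  c1 r0c0: 27 / 9 / 27
  c2 r0c0: 6 / 2 / 6
  c3 r0c0: 0 / 0 / 0
  c4 r0c0: 0 / 0 / 0
  c5 r0c0: 0 / 0 / 0
OS (3×2 grid), PE[0][0]:
  c0 r0c0: 21 / 7 / 3
  c1 r0c0: 35 / 7 / 2
  c2 r0c0: 67 / 8 / 4
  c3 r0c0: 67 / 0 / 0
  c4 r0c0: 67 / 0 / 0
  c5 r0c0: 67 / 0 / 0
RS (3×3 grid), PE[0][0]:
  c0 r0c0: 21 / 21 / 3
  c1 r0c0: 28 / 28 / 4
  c2 r0c0: 0 / 0 / 0
  c3 r0c0: 0 / 0 / 0
  c4 r0c0: 0 / 0 / 0
  c5 r0c0: 0 / 0 / 0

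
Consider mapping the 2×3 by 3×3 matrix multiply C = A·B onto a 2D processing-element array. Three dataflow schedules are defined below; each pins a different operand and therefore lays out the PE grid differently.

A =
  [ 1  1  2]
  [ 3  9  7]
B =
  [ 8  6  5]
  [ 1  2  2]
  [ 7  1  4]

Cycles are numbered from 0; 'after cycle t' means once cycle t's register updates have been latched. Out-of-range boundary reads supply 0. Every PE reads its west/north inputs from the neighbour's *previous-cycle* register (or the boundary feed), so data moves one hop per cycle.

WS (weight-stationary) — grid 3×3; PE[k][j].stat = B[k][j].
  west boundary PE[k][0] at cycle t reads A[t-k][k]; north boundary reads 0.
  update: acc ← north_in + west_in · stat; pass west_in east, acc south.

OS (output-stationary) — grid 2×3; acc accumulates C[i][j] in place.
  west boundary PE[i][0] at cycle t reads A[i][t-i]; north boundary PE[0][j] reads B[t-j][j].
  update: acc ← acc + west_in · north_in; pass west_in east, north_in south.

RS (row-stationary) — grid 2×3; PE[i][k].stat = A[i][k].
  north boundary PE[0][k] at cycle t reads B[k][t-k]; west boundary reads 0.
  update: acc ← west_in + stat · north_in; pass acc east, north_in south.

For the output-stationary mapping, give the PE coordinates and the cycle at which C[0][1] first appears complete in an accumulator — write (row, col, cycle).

OS: C[0][1] accumulates in PE[0][1]:
  c0 r0c1: 0 / 0 / 0
  c1 r0c1: 6 / 1 / 6
  c2 r0c1: 8 / 1 / 2
  c3 r0c1: 10 / 2 / 1

(row, col, cycle) = (0, 1, 3)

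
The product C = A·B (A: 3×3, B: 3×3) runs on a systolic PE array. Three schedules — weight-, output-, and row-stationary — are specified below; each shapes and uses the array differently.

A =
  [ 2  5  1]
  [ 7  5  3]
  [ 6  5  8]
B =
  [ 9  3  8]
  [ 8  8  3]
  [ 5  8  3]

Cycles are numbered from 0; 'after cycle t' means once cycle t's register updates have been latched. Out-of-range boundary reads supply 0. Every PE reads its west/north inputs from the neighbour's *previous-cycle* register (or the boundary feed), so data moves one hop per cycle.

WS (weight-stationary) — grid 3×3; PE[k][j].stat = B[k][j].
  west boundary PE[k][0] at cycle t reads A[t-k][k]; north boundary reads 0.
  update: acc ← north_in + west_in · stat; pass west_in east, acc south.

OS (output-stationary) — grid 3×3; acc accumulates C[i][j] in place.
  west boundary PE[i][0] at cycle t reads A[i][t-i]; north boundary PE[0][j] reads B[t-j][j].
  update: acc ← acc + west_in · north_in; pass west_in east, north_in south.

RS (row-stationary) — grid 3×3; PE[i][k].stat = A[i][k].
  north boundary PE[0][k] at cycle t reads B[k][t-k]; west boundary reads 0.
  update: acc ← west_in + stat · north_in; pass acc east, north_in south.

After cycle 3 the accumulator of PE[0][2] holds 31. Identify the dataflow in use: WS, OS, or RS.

Under WS (3×3), PE[0][2]:
  after 0 — PE[0][2] acc=0, pass-E 0, pass-S 0
  after 1 — PE[0][2] acc=0, pass-E 0, pass-S 0
  after 2 — PE[0][2] acc=16, pass-E 2, pass-S 16
  after 3 — PE[0][2] acc=56, pass-E 7, pass-S 56
Under OS (3×3), PE[0][2]:
  after 0 — PE[0][2] acc=0, pass-E 0, pass-S 0
  after 1 — PE[0][2] acc=0, pass-E 0, pass-S 0
  after 2 — PE[0][2] acc=16, pass-E 2, pass-S 8
  after 3 — PE[0][2] acc=31, pass-E 5, pass-S 3
Under RS (3×3), PE[0][2]:
  after 0 — PE[0][2] acc=0, pass-E 0, pass-S 0
  after 1 — PE[0][2] acc=0, pass-E 0, pass-S 0
  after 2 — PE[0][2] acc=63, pass-E 63, pass-S 5
  after 3 — PE[0][2] acc=54, pass-E 54, pass-S 8

dataflow = OS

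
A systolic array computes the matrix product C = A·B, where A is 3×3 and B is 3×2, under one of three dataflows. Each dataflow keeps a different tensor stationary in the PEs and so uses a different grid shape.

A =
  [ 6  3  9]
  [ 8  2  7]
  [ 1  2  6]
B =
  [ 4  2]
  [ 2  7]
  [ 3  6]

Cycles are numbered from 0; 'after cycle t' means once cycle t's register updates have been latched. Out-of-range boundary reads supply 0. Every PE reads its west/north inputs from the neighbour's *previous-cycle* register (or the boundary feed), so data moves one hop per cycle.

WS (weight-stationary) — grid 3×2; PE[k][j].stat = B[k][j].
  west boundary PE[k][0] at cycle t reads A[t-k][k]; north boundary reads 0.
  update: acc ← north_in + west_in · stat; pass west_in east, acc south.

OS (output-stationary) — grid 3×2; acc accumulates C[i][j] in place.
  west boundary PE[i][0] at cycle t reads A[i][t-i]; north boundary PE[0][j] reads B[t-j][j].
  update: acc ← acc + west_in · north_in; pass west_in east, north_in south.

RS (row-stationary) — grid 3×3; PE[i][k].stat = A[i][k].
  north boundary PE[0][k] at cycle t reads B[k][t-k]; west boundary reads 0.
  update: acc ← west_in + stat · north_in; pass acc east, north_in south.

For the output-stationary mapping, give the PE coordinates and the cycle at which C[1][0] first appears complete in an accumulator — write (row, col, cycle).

OS — PE[1][0] is where C[1][0] collects:
  @0  [1,0]  acc 0  |  →0  ↓0
  @1  [1,0]  acc 32  |  →8  ↓4
  @2  [1,0]  acc 36  |  →2  ↓2
  @3  [1,0]  acc 57  |  →7  ↓3

(row, col, cycle) = (1, 0, 3)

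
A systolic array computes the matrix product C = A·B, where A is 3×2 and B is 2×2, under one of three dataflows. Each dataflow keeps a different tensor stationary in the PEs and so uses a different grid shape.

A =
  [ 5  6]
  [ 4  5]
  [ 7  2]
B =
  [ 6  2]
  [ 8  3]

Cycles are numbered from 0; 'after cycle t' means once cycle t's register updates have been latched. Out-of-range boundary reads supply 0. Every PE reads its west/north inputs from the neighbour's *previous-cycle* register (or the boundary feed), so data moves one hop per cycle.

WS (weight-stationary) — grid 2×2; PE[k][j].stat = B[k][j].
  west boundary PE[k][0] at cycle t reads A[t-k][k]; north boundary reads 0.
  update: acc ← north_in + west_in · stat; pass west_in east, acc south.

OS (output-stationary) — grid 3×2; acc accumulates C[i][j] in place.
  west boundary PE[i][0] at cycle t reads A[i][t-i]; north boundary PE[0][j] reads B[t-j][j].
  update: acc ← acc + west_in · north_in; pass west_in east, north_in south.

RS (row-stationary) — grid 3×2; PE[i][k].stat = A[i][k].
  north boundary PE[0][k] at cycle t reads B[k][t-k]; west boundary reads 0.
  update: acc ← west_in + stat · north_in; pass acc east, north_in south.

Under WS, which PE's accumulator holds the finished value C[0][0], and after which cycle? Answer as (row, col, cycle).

(row, col, cycle) = (1, 0, 1)

WS — PE[1][0] is where C[0][0] collects:
  t=0 PE[1][0]: acc=0 h=0 v=0
  t=1 PE[1][0]: acc=78 h=6 v=78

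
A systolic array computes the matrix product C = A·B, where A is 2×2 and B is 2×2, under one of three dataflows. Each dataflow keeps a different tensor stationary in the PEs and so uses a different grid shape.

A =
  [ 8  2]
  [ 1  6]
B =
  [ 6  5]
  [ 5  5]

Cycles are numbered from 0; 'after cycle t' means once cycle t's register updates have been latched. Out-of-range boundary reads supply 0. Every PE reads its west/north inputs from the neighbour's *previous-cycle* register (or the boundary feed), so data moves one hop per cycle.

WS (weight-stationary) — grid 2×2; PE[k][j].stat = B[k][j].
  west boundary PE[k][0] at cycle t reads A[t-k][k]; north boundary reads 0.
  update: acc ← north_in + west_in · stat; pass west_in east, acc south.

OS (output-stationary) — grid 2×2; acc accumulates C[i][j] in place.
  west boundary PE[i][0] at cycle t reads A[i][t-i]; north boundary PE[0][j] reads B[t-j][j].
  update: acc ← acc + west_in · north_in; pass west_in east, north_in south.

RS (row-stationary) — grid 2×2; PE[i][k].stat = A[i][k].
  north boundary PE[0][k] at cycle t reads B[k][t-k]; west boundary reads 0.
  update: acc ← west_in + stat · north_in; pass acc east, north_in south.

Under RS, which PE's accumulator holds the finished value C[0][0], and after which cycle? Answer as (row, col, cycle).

RS: C[0][0] accumulates in PE[0][1]:
  cycle 0: PE[0][1] → acc 0, east 0, south 0
  cycle 1: PE[0][1] → acc 58, east 58, south 5

(row, col, cycle) = (0, 1, 1)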